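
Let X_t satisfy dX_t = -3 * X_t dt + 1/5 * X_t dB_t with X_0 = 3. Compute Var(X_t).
Var(X_t) = (9*exp(t/25) - 9)*exp(-6*t)

For GBM dX = mu X dt + sigma X dB with X_0 = x_0, apply Itô to Y = log X: dY = (mu - sigma^2/2) dt + sigma dB, so Y_t = log(x_0) + (mu - sigma^2/2) t + sigma B_t and hence X_t = x_0 * exp((mu - sigma^2/2) t + sigma B_t).
With mu = -3, sigma = 1/5, x_0 = 3, this gives:
  X_t = 3 * exp((-151/50) * t + (1/5) * B_t).
Since sigma*B_t ~ Normal(0, sigma^2 t), E[exp(sigma*B_t)] = exp(sigma^2 t / 2); so E[X_t] = x_0 * exp((mu - sigma^2/2) t) * exp(sigma^2 t / 2) = x_0 * exp(mu t) = 3*exp(-3*t).
Var(X_t) = E[X_t^2] - (E[X_t])^2 = x_0^2 * exp(2 mu t) * (exp(sigma^2 t) - 1) = (9*exp(t/25) - 9)*exp(-6*t).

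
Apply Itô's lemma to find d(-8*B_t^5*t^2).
d(-8*B_t^5*t^2) = (16*B_t^3*t*(-B_t^2 - 5*t)) dt + (-40*B_t^4*t^2) dB_t

Itô's formula for f(t, x): d f(t, B_t) = (f_t + (1/2) f_xx) dt + f_x dB_t. Compute partials of f(t, x) = -8*t^2*x^5:
  f_t(t,x)  = -16*t*x^5
  f_x(t,x)  = -40*t^2*x^4
  f_xx(t,x) = -160*t^2*x^3
Assemble drift = f_t + (1/2) f_xx = 16*t*x^3*(-5*t - x^2) and diffusion = f_x = -40*t^2*x^4. Substituting x = B_t:
  d(-8*B_t^5*t^2) = (16*B_t^3*t*(-B_t^2 - 5*t)) dt + (-40*B_t^4*t^2) dB_t.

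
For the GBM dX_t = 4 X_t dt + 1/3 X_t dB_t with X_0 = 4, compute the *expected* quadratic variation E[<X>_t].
E[<X>_t] = 16*exp(73*t/9)/73 - 16/73

<X>_t = int_0^t ((1/3) * X_s)^2 ds. Taking expectation inside the integral: E[<X>_t] = (1/3)^2 * int_0^t E[X_s^2] ds. For GBM, E[X_s^2] = x_0^2 * exp((2 mu + sigma^2) s). Integrating:
  E[<X>_t] = (1/3)^2 * 4^2 * (exp((2*4 + (1/3)^2) t) - 1) / (2*4 + (1/3)^2)
           = (1/3)^2 * 4^2 * (exp((73/9) t) - 1) / (73/9) = 16*exp(73*t/9)/73 - 16/73.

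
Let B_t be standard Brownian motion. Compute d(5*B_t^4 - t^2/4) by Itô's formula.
d(5*B_t^4 - t^2/4) = (30*B_t^2 - t/2) dt + (20*B_t^3) dB_t

Itô's formula for f(t, x): d f(t, B_t) = (f_t + (1/2) f_xx) dt + f_x dB_t. Compute partials of f(t, x) = -t^2/4 + 5*x^4:
  f_t(t,x)  = -t/2
  f_x(t,x)  = 20*x^3
  f_xx(t,x) = 60*x^2
Assemble drift = f_t + (1/2) f_xx = -t/2 + 30*x^2 and diffusion = f_x = 20*x^3. Substituting x = B_t:
  d(5*B_t^4 - t^2/4) = (30*B_t^2 - t/2) dt + (20*B_t^3) dB_t.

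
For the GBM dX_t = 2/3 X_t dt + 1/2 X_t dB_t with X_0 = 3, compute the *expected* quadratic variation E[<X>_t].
E[<X>_t] = 27*exp(19*t/12)/19 - 27/19

<X>_t = int_0^t ((1/2) * X_s)^2 ds. Taking expectation inside the integral: E[<X>_t] = (1/2)^2 * int_0^t E[X_s^2] ds. For GBM, E[X_s^2] = x_0^2 * exp((2 mu + sigma^2) s). Integrating:
  E[<X>_t] = (1/2)^2 * 3^2 * (exp((2*(2/3) + (1/2)^2) t) - 1) / (2*(2/3) + (1/2)^2)
           = (1/2)^2 * 3^2 * (exp((19/12) t) - 1) / (19/12) = 27*exp(19*t/12)/19 - 27/19.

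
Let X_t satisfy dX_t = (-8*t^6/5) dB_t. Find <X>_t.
<X>_t = 64*t^13/325

For an Itô process dX_t = a(t) dt + b(t) dB_t, the quadratic variation is <X>_t = int_0^t b(s)^2 ds (the drift term does not contribute). Here b(s) = -8*s^6/5, so
  b(s)^2 = 64*s^12/25.
Integrating from 0 to t:
  <X>_t = int_0^t (64*s^12/25) ds = 64*t^13/325.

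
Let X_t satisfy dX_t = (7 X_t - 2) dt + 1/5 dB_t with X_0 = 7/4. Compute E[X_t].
E[X_t] = 41*exp(7*t)/28 + 2/7

Taking expectations and using E[dB_t] = 0, the mean m(t) = E[X_t] satisfies the ODE m'(t) = a m(t) + b with m(0) = x_0. With a = 7, b = -2, x_0 = 7/4, the solution is
  m(t) = x_0 * exp(a t) + (b/a) * (exp(a t) - 1)
       = (7/4) * exp(7 t) + ((-2)/7) * (exp(7 t) - 1)
       = 41*exp(7*t)/28 + 2/7.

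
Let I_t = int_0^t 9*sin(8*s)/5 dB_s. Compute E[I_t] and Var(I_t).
E[I_t] = 0; Var(I_t) = 81*t/50 - 81*sin(8*t)*cos(8*t)/400

The Itô integral of a deterministic integrand f(s) has mean 0 because each increment f(s) * (B_{s+ds} - B_s) has mean 0. By the Itô isometry:
  Var( int_0^t f(s) dB_s ) = E[ (int_0^t f(s) dB_s)^2 ] = int_0^t f(s)^2 ds.
Here f(s) = 9*sin(8*s)/5, so f(s)^2 = 81*sin(8*s)^2/25. Integrate:
  int_0^t (81*sin(8*s)^2/25) ds = 81*t/50 - 81*sin(8*t)*cos(8*t)/400.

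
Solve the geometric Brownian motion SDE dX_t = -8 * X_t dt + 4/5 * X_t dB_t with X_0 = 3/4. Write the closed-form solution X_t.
X_t = 3/4 * exp((-208/25) * t + (4/5) * B_t)

For GBM dX = mu X dt + sigma X dB with X_0 = x_0, apply Itô to Y = log X: dY = (mu - sigma^2/2) dt + sigma dB, so Y_t = log(x_0) + (mu - sigma^2/2) t + sigma B_t and hence X_t = x_0 * exp((mu - sigma^2/2) t + sigma B_t).
With mu = -8, sigma = 4/5, x_0 = 3/4, this gives:
  X_t = 3/4 * exp((-208/25) * t + (4/5) * B_t).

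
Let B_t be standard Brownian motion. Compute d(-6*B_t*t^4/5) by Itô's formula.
d(-6*B_t*t^4/5) = (-24*B_t*t^3/5) dt + (-6*t^4/5) dB_t

Itô's formula for f(t, x): d f(t, B_t) = (f_t + (1/2) f_xx) dt + f_x dB_t. Compute partials of f(t, x) = -6*t^4*x/5:
  f_t(t,x)  = -24*t^3*x/5
  f_x(t,x)  = -6*t^4/5
  f_xx(t,x) = 0
Assemble drift = f_t + (1/2) f_xx = -24*t^3*x/5 and diffusion = f_x = -6*t^4/5. Substituting x = B_t:
  d(-6*B_t*t^4/5) = (-24*B_t*t^3/5) dt + (-6*t^4/5) dB_t.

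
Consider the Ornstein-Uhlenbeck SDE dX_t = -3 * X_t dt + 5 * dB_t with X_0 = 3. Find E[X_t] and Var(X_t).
E[X_t] = 3*exp(-3*t); Var(X_t) = 25/6 - 25*exp(-6*t)/6

The OU SDE dX = -theta X dt + sigma dB admits the integrating factor exp(theta t): d(exp(theta t) X_t) = sigma exp(theta t) dB_t. Integrating from 0 to t:
  X_t = x_0 * exp(-theta t) + sigma * int_0^t exp(-theta (t-s)) dB_s.
The Itô integral has mean 0 and (by the Itô isometry) variance sigma^2 * int_0^t exp(-2 theta (t - s)) ds = sigma^2 * (1 - exp(-2 theta t)) / (2 theta).
With theta = 3, sigma = 5, x_0 = 3:
  E[X_t] = 3 * exp(-3 t) = 3*exp(-3*t)
  Var(X_t) = (5)^2 * (1 - exp(-2*3 t)) / (2 * 3) = 25/6 - 25*exp(-6*t)/6.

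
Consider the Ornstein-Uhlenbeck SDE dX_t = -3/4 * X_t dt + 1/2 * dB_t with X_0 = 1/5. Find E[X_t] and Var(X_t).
E[X_t] = exp(-3*t/4)/5; Var(X_t) = 1/6 - exp(-3*t/2)/6

The OU SDE dX = -theta X dt + sigma dB admits the integrating factor exp(theta t): d(exp(theta t) X_t) = sigma exp(theta t) dB_t. Integrating from 0 to t:
  X_t = x_0 * exp(-theta t) + sigma * int_0^t exp(-theta (t-s)) dB_s.
The Itô integral has mean 0 and (by the Itô isometry) variance sigma^2 * int_0^t exp(-2 theta (t - s)) ds = sigma^2 * (1 - exp(-2 theta t)) / (2 theta).
With theta = 3/4, sigma = 1/2, x_0 = 1/5:
  E[X_t] = 1/5 * exp(-3/4 t) = exp(-3*t/4)/5
  Var(X_t) = (1/2)^2 * (1 - exp(-2*3/4 t)) / (2 * 3/4) = 1/6 - exp(-3*t/2)/6.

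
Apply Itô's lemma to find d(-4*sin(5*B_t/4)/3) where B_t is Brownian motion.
d(-4*sin(5*B_t/4)/3) = (25*sin(5*B_t/4)/24) dt + (-5*cos(5*B_t/4)/3) dB_t

Itô's formula for f(B_t) gives d f(B_t) = f'(B_t) dB_t + (1/2) f''(B_t) dt. Compute derivatives of f(x) = -4*sin(5*x/4)/3:
  f'(x)  = -5*cos(5*x/4)/3
  f''(x) = 25*sin(5*x/4)/12
Substitute x = B_t and multiply the f'' term by 1/2:
  drift     = (1/2) * (25*sin(5*x/4)/12) evaluated at B_t = 25*sin(5*B_t/4)/24
  diffusion = (-5*cos(5*x/4)/3) evaluated at B_t = -5*cos(5*B_t/4)/3
Therefore d(-4*sin(5*B_t/4)/3) = (25*sin(5*B_t/4)/24) dt + (-5*cos(5*B_t/4)/3) dB_t.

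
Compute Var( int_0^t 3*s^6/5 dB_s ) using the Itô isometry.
Var = 9*t^13/325

The Itô integral of a deterministic integrand f(s) has mean 0 because each increment f(s) * (B_{s+ds} - B_s) has mean 0. By the Itô isometry:
  Var( int_0^t f(s) dB_s ) = E[ (int_0^t f(s) dB_s)^2 ] = int_0^t f(s)^2 ds.
Here f(s) = 3*s^6/5, so f(s)^2 = 9*s^12/25. Integrate:
  int_0^t (9*s^12/25) ds = 9*t^13/325.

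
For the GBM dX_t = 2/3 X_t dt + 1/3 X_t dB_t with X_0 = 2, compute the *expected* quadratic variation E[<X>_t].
E[<X>_t] = 4*exp(13*t/9)/13 - 4/13

<X>_t = int_0^t ((1/3) * X_s)^2 ds. Taking expectation inside the integral: E[<X>_t] = (1/3)^2 * int_0^t E[X_s^2] ds. For GBM, E[X_s^2] = x_0^2 * exp((2 mu + sigma^2) s). Integrating:
  E[<X>_t] = (1/3)^2 * 2^2 * (exp((2*(2/3) + (1/3)^2) t) - 1) / (2*(2/3) + (1/3)^2)
           = (1/3)^2 * 2^2 * (exp((13/9) t) - 1) / (13/9) = 4*exp(13*t/9)/13 - 4/13.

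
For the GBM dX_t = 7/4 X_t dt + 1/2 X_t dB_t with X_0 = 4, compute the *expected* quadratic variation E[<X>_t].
E[<X>_t] = 16*exp(15*t/4)/15 - 16/15

<X>_t = int_0^t ((1/2) * X_s)^2 ds. Taking expectation inside the integral: E[<X>_t] = (1/2)^2 * int_0^t E[X_s^2] ds. For GBM, E[X_s^2] = x_0^2 * exp((2 mu + sigma^2) s). Integrating:
  E[<X>_t] = (1/2)^2 * 4^2 * (exp((2*(7/4) + (1/2)^2) t) - 1) / (2*(7/4) + (1/2)^2)
           = (1/2)^2 * 4^2 * (exp((15/4) t) - 1) / (15/4) = 16*exp(15*t/4)/15 - 16/15.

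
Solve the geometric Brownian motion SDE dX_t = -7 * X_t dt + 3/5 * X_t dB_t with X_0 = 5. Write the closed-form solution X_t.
X_t = 5 * exp((-359/50) * t + (3/5) * B_t)

For GBM dX = mu X dt + sigma X dB with X_0 = x_0, apply Itô to Y = log X: dY = (mu - sigma^2/2) dt + sigma dB, so Y_t = log(x_0) + (mu - sigma^2/2) t + sigma B_t and hence X_t = x_0 * exp((mu - sigma^2/2) t + sigma B_t).
With mu = -7, sigma = 3/5, x_0 = 5, this gives:
  X_t = 5 * exp((-359/50) * t + (3/5) * B_t).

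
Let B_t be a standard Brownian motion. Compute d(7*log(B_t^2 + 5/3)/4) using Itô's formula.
d(7*log(B_t^2 + 5/3)/4) = (21*(5 - 3*B_t^2)/(4*(3*B_t^2 + 5)^2)) dt + (21*B_t/(2*(3*B_t^2 + 5))) dB_t

Itô's formula for f(B_t) gives d f(B_t) = f'(B_t) dB_t + (1/2) f''(B_t) dt. Compute derivatives of f(x) = 7*log(x^2 + 5/3)/4:
  f'(x)  = 21*x/(2*(3*x^2 + 5))
  f''(x) = 21*(5 - 3*x^2)/(2*(3*x^2 + 5)^2)
Substitute x = B_t and multiply the f'' term by 1/2:
  drift     = (1/2) * (21*(5 - 3*x^2)/(2*(3*x^2 + 5)^2)) evaluated at B_t = 21*(5 - 3*B_t^2)/(4*(3*B_t^2 + 5)^2)
  diffusion = (21*x/(2*(3*x^2 + 5))) evaluated at B_t = 21*B_t/(2*(3*B_t^2 + 5))
Therefore d(7*log(B_t^2 + 5/3)/4) = (21*(5 - 3*B_t^2)/(4*(3*B_t^2 + 5)^2)) dt + (21*B_t/(2*(3*B_t^2 + 5))) dB_t.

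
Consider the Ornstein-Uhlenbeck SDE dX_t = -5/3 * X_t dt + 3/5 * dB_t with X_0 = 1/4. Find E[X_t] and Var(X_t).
E[X_t] = exp(-5*t/3)/4; Var(X_t) = 27/250 - 27*exp(-10*t/3)/250

The OU SDE dX = -theta X dt + sigma dB admits the integrating factor exp(theta t): d(exp(theta t) X_t) = sigma exp(theta t) dB_t. Integrating from 0 to t:
  X_t = x_0 * exp(-theta t) + sigma * int_0^t exp(-theta (t-s)) dB_s.
The Itô integral has mean 0 and (by the Itô isometry) variance sigma^2 * int_0^t exp(-2 theta (t - s)) ds = sigma^2 * (1 - exp(-2 theta t)) / (2 theta).
With theta = 5/3, sigma = 3/5, x_0 = 1/4:
  E[X_t] = 1/4 * exp(-5/3 t) = exp(-5*t/3)/4
  Var(X_t) = (3/5)^2 * (1 - exp(-2*5/3 t)) / (2 * 5/3) = 27/250 - 27*exp(-10*t/3)/250.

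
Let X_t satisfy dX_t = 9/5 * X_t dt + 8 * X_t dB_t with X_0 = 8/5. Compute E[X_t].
E[X_t] = 8*exp(9*t/5)/5

For GBM dX = mu X dt + sigma X dB with X_0 = x_0, apply Itô to Y = log X: dY = (mu - sigma^2/2) dt + sigma dB, so Y_t = log(x_0) + (mu - sigma^2/2) t + sigma B_t and hence X_t = x_0 * exp((mu - sigma^2/2) t + sigma B_t).
With mu = 9/5, sigma = 8, x_0 = 8/5, this gives:
  X_t = 8/5 * exp((-151/5) * t + (8) * B_t).
Since sigma*B_t ~ Normal(0, sigma^2 t), E[exp(sigma*B_t)] = exp(sigma^2 t / 2); so E[X_t] = x_0 * exp((mu - sigma^2/2) t) * exp(sigma^2 t / 2) = x_0 * exp(mu t) = 8*exp(9*t/5)/5.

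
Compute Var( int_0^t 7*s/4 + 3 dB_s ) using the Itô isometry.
Var = t*(49*t^2 + 252*t + 432)/48

The Itô integral of a deterministic integrand f(s) has mean 0 because each increment f(s) * (B_{s+ds} - B_s) has mean 0. By the Itô isometry:
  Var( int_0^t f(s) dB_s ) = E[ (int_0^t f(s) dB_s)^2 ] = int_0^t f(s)^2 ds.
Here f(s) = 7*s/4 + 3, so f(s)^2 = (7*s + 12)^2/16. Integrate:
  int_0^t ((7*s + 12)^2/16) ds = t*(49*t^2 + 252*t + 432)/48.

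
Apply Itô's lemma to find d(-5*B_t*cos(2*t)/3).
d(-5*B_t*cos(2*t)/3) = (10*B_t*sin(2*t)/3) dt + (-5*cos(2*t)/3) dB_t

Itô's formula for f(t, x): d f(t, B_t) = (f_t + (1/2) f_xx) dt + f_x dB_t. Compute partials of f(t, x) = -5*x*cos(2*t)/3:
  f_t(t,x)  = 10*x*sin(2*t)/3
  f_x(t,x)  = -5*cos(2*t)/3
  f_xx(t,x) = 0
Assemble drift = f_t + (1/2) f_xx = 10*x*sin(2*t)/3 and diffusion = f_x = -5*cos(2*t)/3. Substituting x = B_t:
  d(-5*B_t*cos(2*t)/3) = (10*B_t*sin(2*t)/3) dt + (-5*cos(2*t)/3) dB_t.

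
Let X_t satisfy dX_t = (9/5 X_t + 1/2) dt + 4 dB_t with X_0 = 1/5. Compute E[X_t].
E[X_t] = 43*exp(9*t/5)/90 - 5/18

Taking expectations and using E[dB_t] = 0, the mean m(t) = E[X_t] satisfies the ODE m'(t) = a m(t) + b with m(0) = x_0. With a = 9/5, b = 1/2, x_0 = 1/5, the solution is
  m(t) = x_0 * exp(a t) + (b/a) * (exp(a t) - 1)
       = (1/5) * exp((9/5) t) + ((1/2)/(9/5)) * (exp((9/5) t) - 1)
       = 43*exp(9*t/5)/90 - 5/18.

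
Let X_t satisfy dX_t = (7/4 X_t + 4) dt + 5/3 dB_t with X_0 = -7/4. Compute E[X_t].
E[X_t] = 15*exp(7*t/4)/28 - 16/7

Taking expectations and using E[dB_t] = 0, the mean m(t) = E[X_t] satisfies the ODE m'(t) = a m(t) + b with m(0) = x_0. With a = 7/4, b = 4, x_0 = -7/4, the solution is
  m(t) = x_0 * exp(a t) + (b/a) * (exp(a t) - 1)
       = (-7/4) * exp((7/4) t) + (4/(7/4)) * (exp((7/4) t) - 1)
       = 15*exp(7*t/4)/28 - 16/7.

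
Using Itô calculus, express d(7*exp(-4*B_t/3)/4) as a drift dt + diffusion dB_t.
d(7*exp(-4*B_t/3)/4) = (14*exp(-4*B_t/3)/9) dt + (-7*exp(-4*B_t/3)/3) dB_t

Itô's formula for f(B_t) gives d f(B_t) = f'(B_t) dB_t + (1/2) f''(B_t) dt. Compute derivatives of f(x) = 7*exp(-4*x/3)/4:
  f'(x)  = -7*exp(-4*x/3)/3
  f''(x) = 28*exp(-4*x/3)/9
Substitute x = B_t and multiply the f'' term by 1/2:
  drift     = (1/2) * (28*exp(-4*x/3)/9) evaluated at B_t = 14*exp(-4*B_t/3)/9
  diffusion = (-7*exp(-4*x/3)/3) evaluated at B_t = -7*exp(-4*B_t/3)/3
Therefore d(7*exp(-4*B_t/3)/4) = (14*exp(-4*B_t/3)/9) dt + (-7*exp(-4*B_t/3)/3) dB_t.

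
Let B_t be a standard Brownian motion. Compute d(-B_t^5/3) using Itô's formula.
d(-B_t^5/3) = (-10*B_t^3/3) dt + (-5*B_t^4/3) dB_t

Itô's formula for f(B_t) gives d f(B_t) = f'(B_t) dB_t + (1/2) f''(B_t) dt. Compute derivatives of f(x) = -x^5/3:
  f'(x)  = -5*x^4/3
  f''(x) = -20*x^3/3
Substitute x = B_t and multiply the f'' term by 1/2:
  drift     = (1/2) * (-20*x^3/3) evaluated at B_t = -10*B_t^3/3
  diffusion = (-5*x^4/3) evaluated at B_t = -5*B_t^4/3
Therefore d(-B_t^5/3) = (-10*B_t^3/3) dt + (-5*B_t^4/3) dB_t.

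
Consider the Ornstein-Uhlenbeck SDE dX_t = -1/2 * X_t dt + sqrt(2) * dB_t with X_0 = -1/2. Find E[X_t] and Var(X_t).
E[X_t] = -exp(-t/2)/2; Var(X_t) = 2 - 2*exp(-t)

The OU SDE dX = -theta X dt + sigma dB admits the integrating factor exp(theta t): d(exp(theta t) X_t) = sigma exp(theta t) dB_t. Integrating from 0 to t:
  X_t = x_0 * exp(-theta t) + sigma * int_0^t exp(-theta (t-s)) dB_s.
The Itô integral has mean 0 and (by the Itô isometry) variance sigma^2 * int_0^t exp(-2 theta (t - s)) ds = sigma^2 * (1 - exp(-2 theta t)) / (2 theta).
With theta = 1/2, sigma = sqrt(2), x_0 = -1/2:
  E[X_t] = -1/2 * exp(-1/2 t) = -exp(-t/2)/2
  Var(X_t) = (sqrt(2))^2 * (1 - exp(-2*1/2 t)) / (2 * 1/2) = 2 - 2*exp(-t).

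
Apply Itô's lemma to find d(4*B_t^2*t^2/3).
d(4*B_t^2*t^2/3) = (4*t*(2*B_t^2 + t)/3) dt + (8*B_t*t^2/3) dB_t

Itô's formula for f(t, x): d f(t, B_t) = (f_t + (1/2) f_xx) dt + f_x dB_t. Compute partials of f(t, x) = 4*t^2*x^2/3:
  f_t(t,x)  = 8*t*x^2/3
  f_x(t,x)  = 8*t^2*x/3
  f_xx(t,x) = 8*t^2/3
Assemble drift = f_t + (1/2) f_xx = 4*t*(t + 2*x^2)/3 and diffusion = f_x = 8*t^2*x/3. Substituting x = B_t:
  d(4*B_t^2*t^2/3) = (4*t*(2*B_t^2 + t)/3) dt + (8*B_t*t^2/3) dB_t.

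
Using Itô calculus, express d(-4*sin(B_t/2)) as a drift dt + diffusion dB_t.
d(-4*sin(B_t/2)) = (sin(B_t/2)/2) dt + (-2*cos(B_t/2)) dB_t

Itô's formula for f(B_t) gives d f(B_t) = f'(B_t) dB_t + (1/2) f''(B_t) dt. Compute derivatives of f(x) = -4*sin(x/2):
  f'(x)  = -2*cos(x/2)
  f''(x) = sin(x/2)
Substitute x = B_t and multiply the f'' term by 1/2:
  drift     = (1/2) * (sin(x/2)) evaluated at B_t = sin(B_t/2)/2
  diffusion = (-2*cos(x/2)) evaluated at B_t = -2*cos(B_t/2)
Therefore d(-4*sin(B_t/2)) = (sin(B_t/2)/2) dt + (-2*cos(B_t/2)) dB_t.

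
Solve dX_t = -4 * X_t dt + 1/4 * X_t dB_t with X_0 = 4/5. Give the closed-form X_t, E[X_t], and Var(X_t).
X_t = 4/5 * exp((-129/32) t + (1/4) B_t); E[X_t] = 4*exp(-4*t)/5; Var(X_t) = (16*exp(t/16) - 16)*exp(-8*t)/25

For GBM dX = mu X dt + sigma X dB with X_0 = x_0, apply Itô to Y = log X: dY = (mu - sigma^2/2) dt + sigma dB, so Y_t = log(x_0) + (mu - sigma^2/2) t + sigma B_t and hence X_t = x_0 * exp((mu - sigma^2/2) t + sigma B_t).
With mu = -4, sigma = 1/4, x_0 = 4/5, this gives:
  X_t = 4/5 * exp((-129/32) * t + (1/4) * B_t).
Since sigma*B_t ~ Normal(0, sigma^2 t), E[exp(sigma*B_t)] = exp(sigma^2 t / 2); so E[X_t] = x_0 * exp((mu - sigma^2/2) t) * exp(sigma^2 t / 2) = x_0 * exp(mu t) = 4*exp(-4*t)/5.
Var(X_t) = E[X_t^2] - (E[X_t])^2 = x_0^2 * exp(2 mu t) * (exp(sigma^2 t) - 1) = (16*exp(t/16) - 16)*exp(-8*t)/25.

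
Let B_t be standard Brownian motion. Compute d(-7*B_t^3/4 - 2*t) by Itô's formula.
d(-7*B_t^3/4 - 2*t) = (-21*B_t/4 - 2) dt + (-21*B_t^2/4) dB_t

Itô's formula for f(t, x): d f(t, B_t) = (f_t + (1/2) f_xx) dt + f_x dB_t. Compute partials of f(t, x) = -2*t - 7*x^3/4:
  f_t(t,x)  = -2
  f_x(t,x)  = -21*x^2/4
  f_xx(t,x) = -21*x/2
Assemble drift = f_t + (1/2) f_xx = -21*x/4 - 2 and diffusion = f_x = -21*x^2/4. Substituting x = B_t:
  d(-7*B_t^3/4 - 2*t) = (-21*B_t/4 - 2) dt + (-21*B_t^2/4) dB_t.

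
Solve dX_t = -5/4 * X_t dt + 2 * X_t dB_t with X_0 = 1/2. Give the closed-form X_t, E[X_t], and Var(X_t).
X_t = 1/2 * exp((-13/4) t + (2) B_t); E[X_t] = exp(-5*t/4)/2; Var(X_t) = (exp(4*t) - 1)*exp(-5*t/2)/4

For GBM dX = mu X dt + sigma X dB with X_0 = x_0, apply Itô to Y = log X: dY = (mu - sigma^2/2) dt + sigma dB, so Y_t = log(x_0) + (mu - sigma^2/2) t + sigma B_t and hence X_t = x_0 * exp((mu - sigma^2/2) t + sigma B_t).
With mu = -5/4, sigma = 2, x_0 = 1/2, this gives:
  X_t = 1/2 * exp((-13/4) * t + (2) * B_t).
Since sigma*B_t ~ Normal(0, sigma^2 t), E[exp(sigma*B_t)] = exp(sigma^2 t / 2); so E[X_t] = x_0 * exp((mu - sigma^2/2) t) * exp(sigma^2 t / 2) = x_0 * exp(mu t) = exp(-5*t/4)/2.
Var(X_t) = E[X_t^2] - (E[X_t])^2 = x_0^2 * exp(2 mu t) * (exp(sigma^2 t) - 1) = (exp(4*t) - 1)*exp(-5*t/2)/4.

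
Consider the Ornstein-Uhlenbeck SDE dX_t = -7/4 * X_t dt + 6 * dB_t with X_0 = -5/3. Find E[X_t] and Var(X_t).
E[X_t] = -5*exp(-7*t/4)/3; Var(X_t) = 72/7 - 72*exp(-7*t/2)/7

The OU SDE dX = -theta X dt + sigma dB admits the integrating factor exp(theta t): d(exp(theta t) X_t) = sigma exp(theta t) dB_t. Integrating from 0 to t:
  X_t = x_0 * exp(-theta t) + sigma * int_0^t exp(-theta (t-s)) dB_s.
The Itô integral has mean 0 and (by the Itô isometry) variance sigma^2 * int_0^t exp(-2 theta (t - s)) ds = sigma^2 * (1 - exp(-2 theta t)) / (2 theta).
With theta = 7/4, sigma = 6, x_0 = -5/3:
  E[X_t] = -5/3 * exp(-7/4 t) = -5*exp(-7*t/4)/3
  Var(X_t) = (6)^2 * (1 - exp(-2*7/4 t)) / (2 * 7/4) = 72/7 - 72*exp(-7*t/2)/7.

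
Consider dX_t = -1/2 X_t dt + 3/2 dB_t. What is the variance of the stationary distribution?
lim Var(X_t) = 9/4

The OU SDE dX = -theta X dt + sigma dB admits the integrating factor exp(theta t): d(exp(theta t) X_t) = sigma exp(theta t) dB_t. Integrating from 0 to t gives X_t = x_0 * exp(-theta t) + sigma * int_0^t exp(-theta (t-s)) dB_s for any initial x_0. The Itô integral has variance (by the Itô isometry) sigma^2 * int_0^t exp(-2 theta (t - s)) ds = sigma^2 * (1 - exp(-2 theta t)) / (2 theta), independent of x_0.
With theta = 1/2, sigma = 3/2:
  Var(X_t) = (3/2)^2 * (1 - exp(-2*1/2 t)) / (2 * 1/2) = 9/4 - 9*exp(-t)/4.
As t -> infinity, exp(-2*1/2 t) -> 0, so the stationary variance is sigma^2 / (2 theta) = 9/4.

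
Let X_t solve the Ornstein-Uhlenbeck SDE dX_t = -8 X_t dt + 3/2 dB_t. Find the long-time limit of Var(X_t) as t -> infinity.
lim Var(X_t) = 9/64

The OU SDE dX = -theta X dt + sigma dB admits the integrating factor exp(theta t): d(exp(theta t) X_t) = sigma exp(theta t) dB_t. Integrating from 0 to t gives X_t = x_0 * exp(-theta t) + sigma * int_0^t exp(-theta (t-s)) dB_s for any initial x_0. The Itô integral has variance (by the Itô isometry) sigma^2 * int_0^t exp(-2 theta (t - s)) ds = sigma^2 * (1 - exp(-2 theta t)) / (2 theta), independent of x_0.
With theta = 8, sigma = 3/2:
  Var(X_t) = (3/2)^2 * (1 - exp(-2*8 t)) / (2 * 8) = 9/64 - 9*exp(-16*t)/64.
As t -> infinity, exp(-2*8 t) -> 0, so the stationary variance is sigma^2 / (2 theta) = 9/64.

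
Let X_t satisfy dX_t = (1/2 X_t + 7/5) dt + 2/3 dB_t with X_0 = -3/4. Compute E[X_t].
E[X_t] = 41*exp(t/2)/20 - 14/5

Taking expectations and using E[dB_t] = 0, the mean m(t) = E[X_t] satisfies the ODE m'(t) = a m(t) + b with m(0) = x_0. With a = 1/2, b = 7/5, x_0 = -3/4, the solution is
  m(t) = x_0 * exp(a t) + (b/a) * (exp(a t) - 1)
       = (-3/4) * exp((1/2) t) + ((7/5)/(1/2)) * (exp((1/2) t) - 1)
       = 41*exp(t/2)/20 - 14/5.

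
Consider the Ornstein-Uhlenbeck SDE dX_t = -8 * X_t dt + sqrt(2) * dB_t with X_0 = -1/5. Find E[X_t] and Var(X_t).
E[X_t] = -exp(-8*t)/5; Var(X_t) = 1/8 - exp(-16*t)/8

The OU SDE dX = -theta X dt + sigma dB admits the integrating factor exp(theta t): d(exp(theta t) X_t) = sigma exp(theta t) dB_t. Integrating from 0 to t:
  X_t = x_0 * exp(-theta t) + sigma * int_0^t exp(-theta (t-s)) dB_s.
The Itô integral has mean 0 and (by the Itô isometry) variance sigma^2 * int_0^t exp(-2 theta (t - s)) ds = sigma^2 * (1 - exp(-2 theta t)) / (2 theta).
With theta = 8, sigma = sqrt(2), x_0 = -1/5:
  E[X_t] = -1/5 * exp(-8 t) = -exp(-8*t)/5
  Var(X_t) = (sqrt(2))^2 * (1 - exp(-2*8 t)) / (2 * 8) = 1/8 - exp(-16*t)/8.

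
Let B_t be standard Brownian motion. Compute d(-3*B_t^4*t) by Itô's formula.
d(-3*B_t^4*t) = (3*B_t^2*(-B_t^2 - 6*t)) dt + (-12*B_t^3*t) dB_t

Itô's formula for f(t, x): d f(t, B_t) = (f_t + (1/2) f_xx) dt + f_x dB_t. Compute partials of f(t, x) = -3*t*x^4:
  f_t(t,x)  = -3*x^4
  f_x(t,x)  = -12*t*x^3
  f_xx(t,x) = -36*t*x^2
Assemble drift = f_t + (1/2) f_xx = 3*x^2*(-6*t - x^2) and diffusion = f_x = -12*t*x^3. Substituting x = B_t:
  d(-3*B_t^4*t) = (3*B_t^2*(-B_t^2 - 6*t)) dt + (-12*B_t^3*t) dB_t.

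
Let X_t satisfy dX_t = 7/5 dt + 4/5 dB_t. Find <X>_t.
<X>_t = 16*t/25

For an Itô process dX_t = a(t) dt + b(t) dB_t, the quadratic variation is <X>_t = int_0^t b(s)^2 ds (the drift term does not contribute). Here b(s) = 4/5, so
  b(s)^2 = 16/25.
Integrating from 0 to t:
  <X>_t = int_0^t (16/25) ds = 16*t/25.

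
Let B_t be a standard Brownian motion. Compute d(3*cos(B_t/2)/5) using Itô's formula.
d(3*cos(B_t/2)/5) = (-3*cos(B_t/2)/40) dt + (-3*sin(B_t/2)/10) dB_t

Itô's formula for f(B_t) gives d f(B_t) = f'(B_t) dB_t + (1/2) f''(B_t) dt. Compute derivatives of f(x) = 3*cos(x/2)/5:
  f'(x)  = -3*sin(x/2)/10
  f''(x) = -3*cos(x/2)/20
Substitute x = B_t and multiply the f'' term by 1/2:
  drift     = (1/2) * (-3*cos(x/2)/20) evaluated at B_t = -3*cos(B_t/2)/40
  diffusion = (-3*sin(x/2)/10) evaluated at B_t = -3*sin(B_t/2)/10
Therefore d(3*cos(B_t/2)/5) = (-3*cos(B_t/2)/40) dt + (-3*sin(B_t/2)/10) dB_t.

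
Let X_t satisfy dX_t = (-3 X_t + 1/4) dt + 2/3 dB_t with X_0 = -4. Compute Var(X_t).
Var(X_t) = 2/27 - 2*exp(-6*t)/27

The variance V(t) = Var(X_t) satisfies V'(t) = 2 a V(t) + c^2 with V(0) = 0 (drift coefficient is linear in X, diffusion is constant). With a = -3, c = 2/3, the solution is
  V(t) = (c^2 / (2 a)) * (exp(2 a t) - 1)
       = ((2/3)^2 / (2*(-3))) * (exp((-6) t) - 1)
       = 2/27 - 2*exp(-6*t)/27.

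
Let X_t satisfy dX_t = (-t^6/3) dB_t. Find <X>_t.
<X>_t = t^13/117

For an Itô process dX_t = a(t) dt + b(t) dB_t, the quadratic variation is <X>_t = int_0^t b(s)^2 ds (the drift term does not contribute). Here b(s) = -s^6/3, so
  b(s)^2 = s^12/9.
Integrating from 0 to t:
  <X>_t = int_0^t (s^12/9) ds = t^13/117.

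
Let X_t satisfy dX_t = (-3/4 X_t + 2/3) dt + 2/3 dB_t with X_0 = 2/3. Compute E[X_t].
E[X_t] = 8/9 - 2*exp(-3*t/4)/9

Taking expectations and using E[dB_t] = 0, the mean m(t) = E[X_t] satisfies the ODE m'(t) = a m(t) + b with m(0) = x_0. With a = -3/4, b = 2/3, x_0 = 2/3, the solution is
  m(t) = x_0 * exp(a t) + (b/a) * (exp(a t) - 1)
       = (2/3) * exp((-3/4) t) + ((2/3)/(-3/4)) * (exp((-3/4) t) - 1)
       = 8/9 - 2*exp(-3*t/4)/9.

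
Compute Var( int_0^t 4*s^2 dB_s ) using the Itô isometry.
Var = 16*t^5/5

The Itô integral of a deterministic integrand f(s) has mean 0 because each increment f(s) * (B_{s+ds} - B_s) has mean 0. By the Itô isometry:
  Var( int_0^t f(s) dB_s ) = E[ (int_0^t f(s) dB_s)^2 ] = int_0^t f(s)^2 ds.
Here f(s) = 4*s^2, so f(s)^2 = 16*s^4. Integrate:
  int_0^t (16*s^4) ds = 16*t^5/5.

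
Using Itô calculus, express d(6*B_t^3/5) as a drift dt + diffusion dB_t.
d(6*B_t^3/5) = (18*B_t/5) dt + (18*B_t^2/5) dB_t

Itô's formula for f(B_t) gives d f(B_t) = f'(B_t) dB_t + (1/2) f''(B_t) dt. Compute derivatives of f(x) = 6*x^3/5:
  f'(x)  = 18*x^2/5
  f''(x) = 36*x/5
Substitute x = B_t and multiply the f'' term by 1/2:
  drift     = (1/2) * (36*x/5) evaluated at B_t = 18*B_t/5
  diffusion = (18*x^2/5) evaluated at B_t = 18*B_t^2/5
Therefore d(6*B_t^3/5) = (18*B_t/5) dt + (18*B_t^2/5) dB_t.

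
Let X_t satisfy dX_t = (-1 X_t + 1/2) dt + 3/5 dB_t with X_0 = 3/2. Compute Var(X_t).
Var(X_t) = 9/50 - 9*exp(-2*t)/50

The variance V(t) = Var(X_t) satisfies V'(t) = 2 a V(t) + c^2 with V(0) = 0 (drift coefficient is linear in X, diffusion is constant). With a = -1, c = 3/5, the solution is
  V(t) = (c^2 / (2 a)) * (exp(2 a t) - 1)
       = ((3/5)^2 / (2*(-1))) * (exp((-2) t) - 1)
       = 9/50 - 9*exp(-2*t)/50.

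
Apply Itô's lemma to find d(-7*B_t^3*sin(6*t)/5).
d(-7*B_t^3*sin(6*t)/5) = (-21*B_t*(2*B_t^2*cos(6*t) + sin(6*t))/5) dt + (-21*B_t^2*sin(6*t)/5) dB_t

Itô's formula for f(t, x): d f(t, B_t) = (f_t + (1/2) f_xx) dt + f_x dB_t. Compute partials of f(t, x) = -7*x^3*sin(6*t)/5:
  f_t(t,x)  = -42*x^3*cos(6*t)/5
  f_x(t,x)  = -21*x^2*sin(6*t)/5
  f_xx(t,x) = -42*x*sin(6*t)/5
Assemble drift = f_t + (1/2) f_xx = -21*x*(2*x^2*cos(6*t) + sin(6*t))/5 and diffusion = f_x = -21*x^2*sin(6*t)/5. Substituting x = B_t:
  d(-7*B_t^3*sin(6*t)/5) = (-21*B_t*(2*B_t^2*cos(6*t) + sin(6*t))/5) dt + (-21*B_t^2*sin(6*t)/5) dB_t.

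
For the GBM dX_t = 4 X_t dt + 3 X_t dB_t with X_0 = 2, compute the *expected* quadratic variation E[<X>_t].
E[<X>_t] = 36*exp(17*t)/17 - 36/17

<X>_t = int_0^t (3 * X_s)^2 ds. Taking expectation inside the integral: E[<X>_t] = 3^2 * int_0^t E[X_s^2] ds. For GBM, E[X_s^2] = x_0^2 * exp((2 mu + sigma^2) s). Integrating:
  E[<X>_t] = 3^2 * 2^2 * (exp((2*4 + 3^2) t) - 1) / (2*4 + 3^2)
           = 3^2 * 2^2 * (exp(17 t) - 1) / 17 = 36*exp(17*t)/17 - 36/17.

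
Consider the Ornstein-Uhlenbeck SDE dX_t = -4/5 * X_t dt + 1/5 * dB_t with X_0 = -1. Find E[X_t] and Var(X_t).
E[X_t] = -exp(-4*t/5); Var(X_t) = 1/40 - exp(-8*t/5)/40

The OU SDE dX = -theta X dt + sigma dB admits the integrating factor exp(theta t): d(exp(theta t) X_t) = sigma exp(theta t) dB_t. Integrating from 0 to t:
  X_t = x_0 * exp(-theta t) + sigma * int_0^t exp(-theta (t-s)) dB_s.
The Itô integral has mean 0 and (by the Itô isometry) variance sigma^2 * int_0^t exp(-2 theta (t - s)) ds = sigma^2 * (1 - exp(-2 theta t)) / (2 theta).
With theta = 4/5, sigma = 1/5, x_0 = -1:
  E[X_t] = -1 * exp(-4/5 t) = -exp(-4*t/5)
  Var(X_t) = (1/5)^2 * (1 - exp(-2*4/5 t)) / (2 * 4/5) = 1/40 - exp(-8*t/5)/40.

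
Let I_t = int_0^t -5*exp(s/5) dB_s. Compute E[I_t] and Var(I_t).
E[I_t] = 0; Var(I_t) = 125*exp(2*t/5)/2 - 125/2

The Itô integral of a deterministic integrand f(s) has mean 0 because each increment f(s) * (B_{s+ds} - B_s) has mean 0. By the Itô isometry:
  Var( int_0^t f(s) dB_s ) = E[ (int_0^t f(s) dB_s)^2 ] = int_0^t f(s)^2 ds.
Here f(s) = -5*exp(s/5), so f(s)^2 = 25*exp(2*s/5). Integrate:
  int_0^t (25*exp(2*s/5)) ds = 125*exp(2*t/5)/2 - 125/2.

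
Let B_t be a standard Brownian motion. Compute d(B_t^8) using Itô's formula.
d(B_t^8) = (28*B_t^6) dt + (8*B_t^7) dB_t

Itô's formula for f(B_t) gives d f(B_t) = f'(B_t) dB_t + (1/2) f''(B_t) dt. Compute derivatives of f(x) = x^8:
  f'(x)  = 8*x^7
  f''(x) = 56*x^6
Substitute x = B_t and multiply the f'' term by 1/2:
  drift     = (1/2) * (56*x^6) evaluated at B_t = 28*B_t^6
  diffusion = (8*x^7) evaluated at B_t = 8*B_t^7
Therefore d(B_t^8) = (28*B_t^6) dt + (8*B_t^7) dB_t.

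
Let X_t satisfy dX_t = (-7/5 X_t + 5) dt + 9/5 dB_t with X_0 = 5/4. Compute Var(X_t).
Var(X_t) = 81/70 - 81*exp(-14*t/5)/70

The variance V(t) = Var(X_t) satisfies V'(t) = 2 a V(t) + c^2 with V(0) = 0 (drift coefficient is linear in X, diffusion is constant). With a = -7/5, c = 9/5, the solution is
  V(t) = (c^2 / (2 a)) * (exp(2 a t) - 1)
       = ((9/5)^2 / (2*(-7/5))) * (exp((-14/5) t) - 1)
       = 81/70 - 81*exp(-14*t/5)/70.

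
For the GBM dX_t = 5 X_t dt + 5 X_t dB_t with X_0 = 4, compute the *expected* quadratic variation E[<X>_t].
E[<X>_t] = 80*exp(35*t)/7 - 80/7

<X>_t = int_0^t (5 * X_s)^2 ds. Taking expectation inside the integral: E[<X>_t] = 5^2 * int_0^t E[X_s^2] ds. For GBM, E[X_s^2] = x_0^2 * exp((2 mu + sigma^2) s). Integrating:
  E[<X>_t] = 5^2 * 4^2 * (exp((2*5 + 5^2) t) - 1) / (2*5 + 5^2)
           = 5^2 * 4^2 * (exp(35 t) - 1) / 35 = 80*exp(35*t)/7 - 80/7.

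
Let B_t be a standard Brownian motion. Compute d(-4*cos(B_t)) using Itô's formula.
d(-4*cos(B_t)) = (2*cos(B_t)) dt + (4*sin(B_t)) dB_t

Itô's formula for f(B_t) gives d f(B_t) = f'(B_t) dB_t + (1/2) f''(B_t) dt. Compute derivatives of f(x) = -4*cos(x):
  f'(x)  = 4*sin(x)
  f''(x) = 4*cos(x)
Substitute x = B_t and multiply the f'' term by 1/2:
  drift     = (1/2) * (4*cos(x)) evaluated at B_t = 2*cos(B_t)
  diffusion = (4*sin(x)) evaluated at B_t = 4*sin(B_t)
Therefore d(-4*cos(B_t)) = (2*cos(B_t)) dt + (4*sin(B_t)) dB_t.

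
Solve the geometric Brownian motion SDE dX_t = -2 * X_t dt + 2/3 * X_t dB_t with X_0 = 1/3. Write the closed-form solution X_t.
X_t = 1/3 * exp((-20/9) * t + (2/3) * B_t)

For GBM dX = mu X dt + sigma X dB with X_0 = x_0, apply Itô to Y = log X: dY = (mu - sigma^2/2) dt + sigma dB, so Y_t = log(x_0) + (mu - sigma^2/2) t + sigma B_t and hence X_t = x_0 * exp((mu - sigma^2/2) t + sigma B_t).
With mu = -2, sigma = 2/3, x_0 = 1/3, this gives:
  X_t = 1/3 * exp((-20/9) * t + (2/3) * B_t).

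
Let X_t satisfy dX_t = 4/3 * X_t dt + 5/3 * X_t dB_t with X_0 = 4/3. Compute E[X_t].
E[X_t] = 4*exp(4*t/3)/3

For GBM dX = mu X dt + sigma X dB with X_0 = x_0, apply Itô to Y = log X: dY = (mu - sigma^2/2) dt + sigma dB, so Y_t = log(x_0) + (mu - sigma^2/2) t + sigma B_t and hence X_t = x_0 * exp((mu - sigma^2/2) t + sigma B_t).
With mu = 4/3, sigma = 5/3, x_0 = 4/3, this gives:
  X_t = 4/3 * exp((-1/18) * t + (5/3) * B_t).
Since sigma*B_t ~ Normal(0, sigma^2 t), E[exp(sigma*B_t)] = exp(sigma^2 t / 2); so E[X_t] = x_0 * exp((mu - sigma^2/2) t) * exp(sigma^2 t / 2) = x_0 * exp(mu t) = 4*exp(4*t/3)/3.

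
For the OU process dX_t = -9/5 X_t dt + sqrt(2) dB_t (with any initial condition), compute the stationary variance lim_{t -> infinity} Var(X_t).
lim Var(X_t) = 5/9

The OU SDE dX = -theta X dt + sigma dB admits the integrating factor exp(theta t): d(exp(theta t) X_t) = sigma exp(theta t) dB_t. Integrating from 0 to t gives X_t = x_0 * exp(-theta t) + sigma * int_0^t exp(-theta (t-s)) dB_s for any initial x_0. The Itô integral has variance (by the Itô isometry) sigma^2 * int_0^t exp(-2 theta (t - s)) ds = sigma^2 * (1 - exp(-2 theta t)) / (2 theta), independent of x_0.
With theta = 9/5, sigma = sqrt(2):
  Var(X_t) = (sqrt(2))^2 * (1 - exp(-2*9/5 t)) / (2 * 9/5) = 5/9 - 5*exp(-18*t/5)/9.
As t -> infinity, exp(-2*9/5 t) -> 0, so the stationary variance is sigma^2 / (2 theta) = 5/9.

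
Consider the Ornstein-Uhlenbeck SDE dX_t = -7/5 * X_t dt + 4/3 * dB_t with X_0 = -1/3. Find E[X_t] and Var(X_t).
E[X_t] = -exp(-7*t/5)/3; Var(X_t) = 40/63 - 40*exp(-14*t/5)/63

The OU SDE dX = -theta X dt + sigma dB admits the integrating factor exp(theta t): d(exp(theta t) X_t) = sigma exp(theta t) dB_t. Integrating from 0 to t:
  X_t = x_0 * exp(-theta t) + sigma * int_0^t exp(-theta (t-s)) dB_s.
The Itô integral has mean 0 and (by the Itô isometry) variance sigma^2 * int_0^t exp(-2 theta (t - s)) ds = sigma^2 * (1 - exp(-2 theta t)) / (2 theta).
With theta = 7/5, sigma = 4/3, x_0 = -1/3:
  E[X_t] = -1/3 * exp(-7/5 t) = -exp(-7*t/5)/3
  Var(X_t) = (4/3)^2 * (1 - exp(-2*7/5 t)) / (2 * 7/5) = 40/63 - 40*exp(-14*t/5)/63.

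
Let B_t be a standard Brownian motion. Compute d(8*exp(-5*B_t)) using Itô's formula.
d(8*exp(-5*B_t)) = (100*exp(-5*B_t)) dt + (-40*exp(-5*B_t)) dB_t

Itô's formula for f(B_t) gives d f(B_t) = f'(B_t) dB_t + (1/2) f''(B_t) dt. Compute derivatives of f(x) = 8*exp(-5*x):
  f'(x)  = -40*exp(-5*x)
  f''(x) = 200*exp(-5*x)
Substitute x = B_t and multiply the f'' term by 1/2:
  drift     = (1/2) * (200*exp(-5*x)) evaluated at B_t = 100*exp(-5*B_t)
  diffusion = (-40*exp(-5*x)) evaluated at B_t = -40*exp(-5*B_t)
Therefore d(8*exp(-5*B_t)) = (100*exp(-5*B_t)) dt + (-40*exp(-5*B_t)) dB_t.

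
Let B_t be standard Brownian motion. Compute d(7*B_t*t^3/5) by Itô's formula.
d(7*B_t*t^3/5) = (21*B_t*t^2/5) dt + (7*t^3/5) dB_t

Itô's formula for f(t, x): d f(t, B_t) = (f_t + (1/2) f_xx) dt + f_x dB_t. Compute partials of f(t, x) = 7*t^3*x/5:
  f_t(t,x)  = 21*t^2*x/5
  f_x(t,x)  = 7*t^3/5
  f_xx(t,x) = 0
Assemble drift = f_t + (1/2) f_xx = 21*t^2*x/5 and diffusion = f_x = 7*t^3/5. Substituting x = B_t:
  d(7*B_t*t^3/5) = (21*B_t*t^2/5) dt + (7*t^3/5) dB_t.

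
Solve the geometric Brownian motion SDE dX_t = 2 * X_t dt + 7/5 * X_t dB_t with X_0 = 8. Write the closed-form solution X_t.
X_t = 8 * exp((51/50) * t + (7/5) * B_t)

For GBM dX = mu X dt + sigma X dB with X_0 = x_0, apply Itô to Y = log X: dY = (mu - sigma^2/2) dt + sigma dB, so Y_t = log(x_0) + (mu - sigma^2/2) t + sigma B_t and hence X_t = x_0 * exp((mu - sigma^2/2) t + sigma B_t).
With mu = 2, sigma = 7/5, x_0 = 8, this gives:
  X_t = 8 * exp((51/50) * t + (7/5) * B_t).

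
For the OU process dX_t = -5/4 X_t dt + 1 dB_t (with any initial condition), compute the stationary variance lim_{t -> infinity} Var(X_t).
lim Var(X_t) = 2/5

The OU SDE dX = -theta X dt + sigma dB admits the integrating factor exp(theta t): d(exp(theta t) X_t) = sigma exp(theta t) dB_t. Integrating from 0 to t gives X_t = x_0 * exp(-theta t) + sigma * int_0^t exp(-theta (t-s)) dB_s for any initial x_0. The Itô integral has variance (by the Itô isometry) sigma^2 * int_0^t exp(-2 theta (t - s)) ds = sigma^2 * (1 - exp(-2 theta t)) / (2 theta), independent of x_0.
With theta = 5/4, sigma = 1:
  Var(X_t) = (1)^2 * (1 - exp(-2*5/4 t)) / (2 * 5/4) = 2/5 - 2*exp(-5*t/2)/5.
As t -> infinity, exp(-2*5/4 t) -> 0, so the stationary variance is sigma^2 / (2 theta) = 2/5.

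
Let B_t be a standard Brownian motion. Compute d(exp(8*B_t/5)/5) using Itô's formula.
d(exp(8*B_t/5)/5) = (32*exp(8*B_t/5)/125) dt + (8*exp(8*B_t/5)/25) dB_t

Itô's formula for f(B_t) gives d f(B_t) = f'(B_t) dB_t + (1/2) f''(B_t) dt. Compute derivatives of f(x) = exp(8*x/5)/5:
  f'(x)  = 8*exp(8*x/5)/25
  f''(x) = 64*exp(8*x/5)/125
Substitute x = B_t and multiply the f'' term by 1/2:
  drift     = (1/2) * (64*exp(8*x/5)/125) evaluated at B_t = 32*exp(8*B_t/5)/125
  diffusion = (8*exp(8*x/5)/25) evaluated at B_t = 8*exp(8*B_t/5)/25
Therefore d(exp(8*B_t/5)/5) = (32*exp(8*B_t/5)/125) dt + (8*exp(8*B_t/5)/25) dB_t.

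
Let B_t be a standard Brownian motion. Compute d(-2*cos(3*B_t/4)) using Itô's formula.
d(-2*cos(3*B_t/4)) = (9*cos(3*B_t/4)/16) dt + (3*sin(3*B_t/4)/2) dB_t

Itô's formula for f(B_t) gives d f(B_t) = f'(B_t) dB_t + (1/2) f''(B_t) dt. Compute derivatives of f(x) = -2*cos(3*x/4):
  f'(x)  = 3*sin(3*x/4)/2
  f''(x) = 9*cos(3*x/4)/8
Substitute x = B_t and multiply the f'' term by 1/2:
  drift     = (1/2) * (9*cos(3*x/4)/8) evaluated at B_t = 9*cos(3*B_t/4)/16
  diffusion = (3*sin(3*x/4)/2) evaluated at B_t = 3*sin(3*B_t/4)/2
Therefore d(-2*cos(3*B_t/4)) = (9*cos(3*B_t/4)/16) dt + (3*sin(3*B_t/4)/2) dB_t.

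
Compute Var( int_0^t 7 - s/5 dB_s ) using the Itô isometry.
Var = t*(t^2 - 105*t + 3675)/75

The Itô integral of a deterministic integrand f(s) has mean 0 because each increment f(s) * (B_{s+ds} - B_s) has mean 0. By the Itô isometry:
  Var( int_0^t f(s) dB_s ) = E[ (int_0^t f(s) dB_s)^2 ] = int_0^t f(s)^2 ds.
Here f(s) = 7 - s/5, so f(s)^2 = (s - 35)^2/25. Integrate:
  int_0^t ((s - 35)^2/25) ds = t*(t^2 - 105*t + 3675)/75.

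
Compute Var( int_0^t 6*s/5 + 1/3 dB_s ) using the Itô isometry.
Var = t*(108*t^2 + 90*t + 25)/225

The Itô integral of a deterministic integrand f(s) has mean 0 because each increment f(s) * (B_{s+ds} - B_s) has mean 0. By the Itô isometry:
  Var( int_0^t f(s) dB_s ) = E[ (int_0^t f(s) dB_s)^2 ] = int_0^t f(s)^2 ds.
Here f(s) = 6*s/5 + 1/3, so f(s)^2 = (18*s + 5)^2/225. Integrate:
  int_0^t ((18*s + 5)^2/225) ds = t*(108*t^2 + 90*t + 25)/225.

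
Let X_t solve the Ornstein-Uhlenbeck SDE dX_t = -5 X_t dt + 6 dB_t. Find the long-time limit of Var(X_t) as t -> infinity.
lim Var(X_t) = 18/5

The OU SDE dX = -theta X dt + sigma dB admits the integrating factor exp(theta t): d(exp(theta t) X_t) = sigma exp(theta t) dB_t. Integrating from 0 to t gives X_t = x_0 * exp(-theta t) + sigma * int_0^t exp(-theta (t-s)) dB_s for any initial x_0. The Itô integral has variance (by the Itô isometry) sigma^2 * int_0^t exp(-2 theta (t - s)) ds = sigma^2 * (1 - exp(-2 theta t)) / (2 theta), independent of x_0.
With theta = 5, sigma = 6:
  Var(X_t) = (6)^2 * (1 - exp(-2*5 t)) / (2 * 5) = 18/5 - 18*exp(-10*t)/5.
As t -> infinity, exp(-2*5 t) -> 0, so the stationary variance is sigma^2 / (2 theta) = 18/5.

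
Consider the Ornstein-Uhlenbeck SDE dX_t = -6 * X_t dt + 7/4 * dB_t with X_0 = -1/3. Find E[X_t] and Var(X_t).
E[X_t] = -exp(-6*t)/3; Var(X_t) = 49/192 - 49*exp(-12*t)/192

The OU SDE dX = -theta X dt + sigma dB admits the integrating factor exp(theta t): d(exp(theta t) X_t) = sigma exp(theta t) dB_t. Integrating from 0 to t:
  X_t = x_0 * exp(-theta t) + sigma * int_0^t exp(-theta (t-s)) dB_s.
The Itô integral has mean 0 and (by the Itô isometry) variance sigma^2 * int_0^t exp(-2 theta (t - s)) ds = sigma^2 * (1 - exp(-2 theta t)) / (2 theta).
With theta = 6, sigma = 7/4, x_0 = -1/3:
  E[X_t] = -1/3 * exp(-6 t) = -exp(-6*t)/3
  Var(X_t) = (7/4)^2 * (1 - exp(-2*6 t)) / (2 * 6) = 49/192 - 49*exp(-12*t)/192.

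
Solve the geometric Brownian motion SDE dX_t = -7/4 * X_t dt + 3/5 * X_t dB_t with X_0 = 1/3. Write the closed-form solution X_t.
X_t = 1/3 * exp((-193/100) * t + (3/5) * B_t)

For GBM dX = mu X dt + sigma X dB with X_0 = x_0, apply Itô to Y = log X: dY = (mu - sigma^2/2) dt + sigma dB, so Y_t = log(x_0) + (mu - sigma^2/2) t + sigma B_t and hence X_t = x_0 * exp((mu - sigma^2/2) t + sigma B_t).
With mu = -7/4, sigma = 3/5, x_0 = 1/3, this gives:
  X_t = 1/3 * exp((-193/100) * t + (3/5) * B_t).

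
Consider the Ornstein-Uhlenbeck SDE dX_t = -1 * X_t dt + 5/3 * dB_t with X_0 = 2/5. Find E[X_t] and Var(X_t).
E[X_t] = 2*exp(-t)/5; Var(X_t) = 25/18 - 25*exp(-2*t)/18

The OU SDE dX = -theta X dt + sigma dB admits the integrating factor exp(theta t): d(exp(theta t) X_t) = sigma exp(theta t) dB_t. Integrating from 0 to t:
  X_t = x_0 * exp(-theta t) + sigma * int_0^t exp(-theta (t-s)) dB_s.
The Itô integral has mean 0 and (by the Itô isometry) variance sigma^2 * int_0^t exp(-2 theta (t - s)) ds = sigma^2 * (1 - exp(-2 theta t)) / (2 theta).
With theta = 1, sigma = 5/3, x_0 = 2/5:
  E[X_t] = 2/5 * exp(-1 t) = 2*exp(-t)/5
  Var(X_t) = (5/3)^2 * (1 - exp(-2*1 t)) / (2 * 1) = 25/18 - 25*exp(-2*t)/18.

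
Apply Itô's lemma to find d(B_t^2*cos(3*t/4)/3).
d(B_t^2*cos(3*t/4)/3) = (-B_t^2*sin(3*t/4)/4 + cos(3*t/4)/3) dt + (2*B_t*cos(3*t/4)/3) dB_t

Itô's formula for f(t, x): d f(t, B_t) = (f_t + (1/2) f_xx) dt + f_x dB_t. Compute partials of f(t, x) = x^2*cos(3*t/4)/3:
  f_t(t,x)  = -x^2*sin(3*t/4)/4
  f_x(t,x)  = 2*x*cos(3*t/4)/3
  f_xx(t,x) = 2*cos(3*t/4)/3
Assemble drift = f_t + (1/2) f_xx = -x^2*sin(3*t/4)/4 + cos(3*t/4)/3 and diffusion = f_x = 2*x*cos(3*t/4)/3. Substituting x = B_t:
  d(B_t^2*cos(3*t/4)/3) = (-B_t^2*sin(3*t/4)/4 + cos(3*t/4)/3) dt + (2*B_t*cos(3*t/4)/3) dB_t.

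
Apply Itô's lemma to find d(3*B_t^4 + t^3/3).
d(3*B_t^4 + t^3/3) = (18*B_t^2 + t^2) dt + (12*B_t^3) dB_t

Itô's formula for f(t, x): d f(t, B_t) = (f_t + (1/2) f_xx) dt + f_x dB_t. Compute partials of f(t, x) = t^3/3 + 3*x^4:
  f_t(t,x)  = t^2
  f_x(t,x)  = 12*x^3
  f_xx(t,x) = 36*x^2
Assemble drift = f_t + (1/2) f_xx = t^2 + 18*x^2 and diffusion = f_x = 12*x^3. Substituting x = B_t:
  d(3*B_t^4 + t^3/3) = (18*B_t^2 + t^2) dt + (12*B_t^3) dB_t.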